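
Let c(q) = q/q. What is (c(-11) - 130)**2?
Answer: 16641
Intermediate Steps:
c(q) = 1
(c(-11) - 130)**2 = (1 - 130)**2 = (-129)**2 = 16641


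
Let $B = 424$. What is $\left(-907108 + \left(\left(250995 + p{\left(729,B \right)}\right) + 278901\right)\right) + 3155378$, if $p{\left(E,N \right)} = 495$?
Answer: $2778661$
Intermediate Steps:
$\left(-907108 + \left(\left(250995 + p{\left(729,B \right)}\right) + 278901\right)\right) + 3155378 = \left(-907108 + \left(\left(250995 + 495\right) + 278901\right)\right) + 3155378 = \left(-907108 + \left(251490 + 278901\right)\right) + 3155378 = \left(-907108 + 530391\right) + 3155378 = -376717 + 3155378 = 2778661$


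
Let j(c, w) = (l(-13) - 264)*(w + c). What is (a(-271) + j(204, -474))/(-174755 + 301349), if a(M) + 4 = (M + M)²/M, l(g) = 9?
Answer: 33881/63297 ≈ 0.53527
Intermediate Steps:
j(c, w) = -255*c - 255*w (j(c, w) = (9 - 264)*(w + c) = -255*(c + w) = -255*c - 255*w)
a(M) = -4 + 4*M (a(M) = -4 + (M + M)²/M = -4 + (2*M)²/M = -4 + (4*M²)/M = -4 + 4*M)
(a(-271) + j(204, -474))/(-174755 + 301349) = ((-4 + 4*(-271)) + (-255*204 - 255*(-474)))/(-174755 + 301349) = ((-4 - 1084) + (-52020 + 120870))/126594 = (-1088 + 68850)*(1/126594) = 67762*(1/126594) = 33881/63297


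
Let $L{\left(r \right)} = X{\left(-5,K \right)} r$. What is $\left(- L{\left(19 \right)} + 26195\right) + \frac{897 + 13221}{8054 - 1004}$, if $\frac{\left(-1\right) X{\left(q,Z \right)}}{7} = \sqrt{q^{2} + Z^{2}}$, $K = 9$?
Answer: $\frac{30781478}{1175} + 133 \sqrt{106} \approx 27566.0$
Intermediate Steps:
$X{\left(q,Z \right)} = - 7 \sqrt{Z^{2} + q^{2}}$ ($X{\left(q,Z \right)} = - 7 \sqrt{q^{2} + Z^{2}} = - 7 \sqrt{Z^{2} + q^{2}}$)
$L{\left(r \right)} = - 7 r \sqrt{106}$ ($L{\left(r \right)} = - 7 \sqrt{9^{2} + \left(-5\right)^{2}} r = - 7 \sqrt{81 + 25} r = - 7 \sqrt{106} r = - 7 r \sqrt{106}$)
$\left(- L{\left(19 \right)} + 26195\right) + \frac{897 + 13221}{8054 - 1004} = \left(- \left(-7\right) 19 \sqrt{106} + 26195\right) + \frac{897 + 13221}{8054 - 1004} = \left(- \left(-133\right) \sqrt{106} + 26195\right) + \frac{14118}{7050} = \left(133 \sqrt{106} + 26195\right) + 14118 \cdot \frac{1}{7050} = \left(26195 + 133 \sqrt{106}\right) + \frac{2353}{1175} = \frac{30781478}{1175} + 133 \sqrt{106}$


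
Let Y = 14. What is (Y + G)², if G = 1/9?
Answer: 16129/81 ≈ 199.12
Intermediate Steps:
G = ⅑ ≈ 0.11111
(Y + G)² = (14 + ⅑)² = (127/9)² = 16129/81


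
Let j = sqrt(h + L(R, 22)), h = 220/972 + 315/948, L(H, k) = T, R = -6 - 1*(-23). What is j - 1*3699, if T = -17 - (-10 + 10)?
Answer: -3699 + I*sqrt(299212737)/4266 ≈ -3699.0 + 4.0548*I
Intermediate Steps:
R = 17 (R = -6 + 23 = 17)
T = -17 (T = -17 - 1*0 = -17 + 0 = -17)
L(H, k) = -17
h = 42895/76788 (h = 220*(1/972) + 315*(1/948) = 55/243 + 105/316 = 42895/76788 ≈ 0.55862)
j = I*sqrt(299212737)/4266 (j = sqrt(42895/76788 - 17) = sqrt(-1262501/76788) = I*sqrt(299212737)/4266 ≈ 4.0548*I)
j - 1*3699 = I*sqrt(299212737)/4266 - 1*3699 = I*sqrt(299212737)/4266 - 3699 = -3699 + I*sqrt(299212737)/4266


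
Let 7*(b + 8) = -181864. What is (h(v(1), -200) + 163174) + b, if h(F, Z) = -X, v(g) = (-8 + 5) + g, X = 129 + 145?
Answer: 958380/7 ≈ 1.3691e+5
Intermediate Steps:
b = -181920/7 (b = -8 + (⅐)*(-181864) = -8 - 181864/7 = -181920/7 ≈ -25989.)
X = 274
v(g) = -3 + g
h(F, Z) = -274 (h(F, Z) = -1*274 = -274)
(h(v(1), -200) + 163174) + b = (-274 + 163174) - 181920/7 = 162900 - 181920/7 = 958380/7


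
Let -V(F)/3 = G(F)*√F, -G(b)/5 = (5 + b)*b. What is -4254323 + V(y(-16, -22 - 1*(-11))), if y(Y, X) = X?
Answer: -4254323 + 990*I*√11 ≈ -4.2543e+6 + 3283.5*I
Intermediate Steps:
G(b) = -5*b*(5 + b) (G(b) = -5*(5 + b)*b = -5*b*(5 + b))
V(F) = 15*F^(3/2)*(5 + F) (V(F) = -3*(-5*F*(5 + F))*√F = -(-15)*F^(3/2)*(5 + F) = 15*F^(3/2)*(5 + F))
-4254323 + V(y(-16, -22 - 1*(-11))) = -4254323 + 15*(-22 - 1*(-11))^(3/2)*(5 + (-22 - 1*(-11))) = -4254323 + 15*(-22 + 11)^(3/2)*(5 + (-22 + 11)) = -4254323 + 15*(-11)^(3/2)*(5 - 11) = -4254323 + 15*(-11*I*√11)*(-6) = -4254323 + 990*I*√11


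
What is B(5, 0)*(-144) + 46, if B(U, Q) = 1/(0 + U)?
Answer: 86/5 ≈ 17.200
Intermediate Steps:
B(U, Q) = 1/U
B(5, 0)*(-144) + 46 = -144/5 + 46 = 86/5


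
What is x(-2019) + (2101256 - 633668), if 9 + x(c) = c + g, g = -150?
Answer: 1465410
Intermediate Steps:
x(c) = -159 + c (x(c) = -9 + (c - 150) = -9 + (-150 + c) = -159 + c)
x(-2019) + (2101256 - 633668) = (-159 - 2019) + (2101256 - 633668) = -2178 + 1467588 = 1465410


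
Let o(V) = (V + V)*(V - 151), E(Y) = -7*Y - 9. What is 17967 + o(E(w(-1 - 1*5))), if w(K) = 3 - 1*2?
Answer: 23311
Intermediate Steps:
w(K) = 1 (w(K) = 3 - 2 = 1)
E(Y) = -9 - 7*Y
o(V) = 2*V*(-151 + V) (o(V) = (2*V)*(-151 + V) = 2*V*(-151 + V))
17967 + o(E(w(-1 - 1*5))) = 17967 + 2*(-9 - 7*1)*(-151 + (-9 - 7*1)) = 17967 + 2*(-9 - 7)*(-151 + (-9 - 7)) = 17967 + 2*(-16)*(-151 - 16) = 17967 + 2*(-16)*(-167) = 17967 + 5344 = 23311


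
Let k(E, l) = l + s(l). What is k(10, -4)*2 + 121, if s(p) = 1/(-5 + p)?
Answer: 1015/9 ≈ 112.78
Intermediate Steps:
k(E, l) = l + 1/(-5 + l)
k(10, -4)*2 + 121 = ((1 - 4*(-5 - 4))/(-5 - 4))*2 + 121 = ((1 - 4*(-9))/(-9))*2 + 121 = -(1 + 36)/9*2 + 121 = -1/9*37*2 + 121 = -37/9*2 + 121 = -74/9 + 121 = 1015/9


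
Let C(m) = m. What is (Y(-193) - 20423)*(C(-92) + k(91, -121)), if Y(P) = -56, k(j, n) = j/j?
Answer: 1863589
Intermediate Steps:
k(j, n) = 1
(Y(-193) - 20423)*(C(-92) + k(91, -121)) = (-56 - 20423)*(-92 + 1) = -20479*(-91) = 1863589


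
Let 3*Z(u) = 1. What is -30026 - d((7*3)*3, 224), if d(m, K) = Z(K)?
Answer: -90079/3 ≈ -30026.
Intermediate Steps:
Z(u) = ⅓ (Z(u) = (⅓)*1 = ⅓)
d(m, K) = ⅓
-30026 - d((7*3)*3, 224) = -30026 - 1*⅓ = -30026 - ⅓ = -90079/3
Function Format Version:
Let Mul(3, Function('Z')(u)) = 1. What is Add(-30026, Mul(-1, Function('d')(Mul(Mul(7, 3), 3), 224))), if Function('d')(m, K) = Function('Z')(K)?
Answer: Rational(-90079, 3) ≈ -30026.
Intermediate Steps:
Function('Z')(u) = Rational(1, 3) (Function('Z')(u) = Mul(Rational(1, 3), 1) = Rational(1, 3))
Function('d')(m, K) = Rational(1, 3)
Add(-30026, Mul(-1, Function('d')(Mul(Mul(7, 3), 3), 224))) = Add(-30026, Mul(-1, Rational(1, 3))) = Add(-30026, Rational(-1, 3)) = Rational(-90079, 3)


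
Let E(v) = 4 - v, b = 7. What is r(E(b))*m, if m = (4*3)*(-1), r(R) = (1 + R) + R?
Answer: 60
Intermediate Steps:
r(R) = 1 + 2*R
m = -12 (m = 12*(-1) = -12)
r(E(b))*m = (1 + 2*(4 - 1*7))*(-12) = (1 + 2*(4 - 7))*(-12) = (1 + 2*(-3))*(-12) = (1 - 6)*(-12) = -5*(-12) = 60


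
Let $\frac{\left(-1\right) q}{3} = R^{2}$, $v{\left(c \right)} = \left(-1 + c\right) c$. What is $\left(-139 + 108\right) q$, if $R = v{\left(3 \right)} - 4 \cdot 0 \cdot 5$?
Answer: $3348$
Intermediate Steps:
$v{\left(c \right)} = c \left(-1 + c\right)$
$R = 6$ ($R = 3 \left(-1 + 3\right) - 4 \cdot 0 \cdot 5 = 3 \cdot 2 - 0 = 6 + 0 = 6$)
$q = -108$ ($q = - 3 \cdot 6^{2} = \left(-3\right) 36 = -108$)
$\left(-139 + 108\right) q = \left(-139 + 108\right) \left(-108\right) = \left(-31\right) \left(-108\right) = 3348$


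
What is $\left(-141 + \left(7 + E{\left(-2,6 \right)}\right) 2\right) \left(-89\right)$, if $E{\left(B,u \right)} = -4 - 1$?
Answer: $12193$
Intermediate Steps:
$E{\left(B,u \right)} = -5$ ($E{\left(B,u \right)} = -4 - 1 = -5$)
$\left(-141 + \left(7 + E{\left(-2,6 \right)}\right) 2\right) \left(-89\right) = \left(-141 + \left(7 - 5\right) 2\right) \left(-89\right) = \left(-141 + 2 \cdot 2\right) \left(-89\right) = \left(-141 + 4\right) \left(-89\right) = \left(-137\right) \left(-89\right) = 12193$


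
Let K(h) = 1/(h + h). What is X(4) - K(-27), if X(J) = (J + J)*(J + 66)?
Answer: 30241/54 ≈ 560.02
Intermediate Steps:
K(h) = 1/(2*h)
X(J) = 2*J*(66 + J) (X(J) = (2*J)*(66 + J) = 2*J*(66 + J))
X(4) - K(-27) = 2*4*(66 + 4) - 1/(2*(-27)) = 2*4*70 - (-1)/(2*27) = 560 - 1*(-1/54) = 560 + 1/54 = 30241/54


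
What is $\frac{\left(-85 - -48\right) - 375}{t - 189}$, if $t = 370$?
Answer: $- \frac{412}{181} \approx -2.2762$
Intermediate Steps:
$\frac{\left(-85 - -48\right) - 375}{t - 189} = \frac{\left(-85 - -48\right) - 375}{370 - 189} = \frac{\left(-85 + 48\right) - 375}{181} = \left(-37 - 375\right) \frac{1}{181} = \left(-412\right) \frac{1}{181} = - \frac{412}{181}$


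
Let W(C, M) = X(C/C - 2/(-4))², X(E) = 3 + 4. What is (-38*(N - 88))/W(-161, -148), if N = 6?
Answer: 3116/49 ≈ 63.592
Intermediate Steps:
X(E) = 7
W(C, M) = 49 (W(C, M) = 7² = 49)
(-38*(N - 88))/W(-161, -148) = -38*(6 - 88)/49 = -38*(-82)*(1/49) = 3116*(1/49) = 3116/49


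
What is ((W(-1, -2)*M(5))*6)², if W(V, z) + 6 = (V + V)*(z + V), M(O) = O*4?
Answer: 0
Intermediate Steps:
M(O) = 4*O
W(V, z) = -6 + 2*V*(V + z) (W(V, z) = -6 + (V + V)*(z + V) = -6 + (2*V)*(V + z) = -6 + 2*V*(V + z))
((W(-1, -2)*M(5))*6)² = (((-6 + 2*(-1)² + 2*(-1)*(-2))*(4*5))*6)² = (((-6 + 2*1 + 4)*20)*6)² = (((-6 + 2 + 4)*20)*6)² = ((0*20)*6)² = (0*6)² = 0² = 0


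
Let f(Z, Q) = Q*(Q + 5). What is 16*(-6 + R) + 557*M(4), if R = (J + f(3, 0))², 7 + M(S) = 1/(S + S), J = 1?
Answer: -31275/8 ≈ -3909.4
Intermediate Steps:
f(Z, Q) = Q*(5 + Q)
M(S) = -7 + 1/(2*S) (M(S) = -7 + 1/(S + S) = -7 + 1/(2*S))
R = 1 (R = (1 + 0*(5 + 0))² = (1 + 0*5)² = (1 + 0)² = 1² = 1)
16*(-6 + R) + 557*M(4) = 16*(-6 + 1) + 557*(-7 + (½)/4) = 16*(-5) + 557*(-7 + (½)*(¼)) = -80 + 557*(-7 + ⅛) = -80 + 557*(-55/8) = -80 - 30635/8 = -31275/8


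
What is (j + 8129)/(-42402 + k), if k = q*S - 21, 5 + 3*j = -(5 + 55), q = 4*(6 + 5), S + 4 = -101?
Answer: -24322/141129 ≈ -0.17234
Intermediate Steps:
S = -105 (S = -4 - 101 = -105)
q = 44 (q = 4*11 = 44)
j = -65/3 (j = -5/3 + (-(5 + 55))/3 = -5/3 + (-1*60)/3 = -5/3 + (1/3)*(-60) = -5/3 - 20 = -65/3 ≈ -21.667)
k = -4641 (k = 44*(-105) - 21 = -4620 - 21 = -4641)
(j + 8129)/(-42402 + k) = (-65/3 + 8129)/(-42402 - 4641) = (24322/3)/(-47043) = (24322/3)*(-1/47043) = -24322/141129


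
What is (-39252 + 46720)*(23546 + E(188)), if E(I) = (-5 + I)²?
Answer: 425937380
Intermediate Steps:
(-39252 + 46720)*(23546 + E(188)) = (-39252 + 46720)*(23546 + (-5 + 188)²) = 7468*(23546 + 183²) = 7468*(23546 + 33489) = 7468*57035 = 425937380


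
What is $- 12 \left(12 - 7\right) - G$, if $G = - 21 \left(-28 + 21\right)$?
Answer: $-207$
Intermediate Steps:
$G = 147$ ($G = \left(-21\right) \left(-7\right) = 147$)
$- 12 \left(12 - 7\right) - G = - 12 \left(12 - 7\right) - 147 = \left(-12\right) 5 - 147 = -60 - 147 = -207$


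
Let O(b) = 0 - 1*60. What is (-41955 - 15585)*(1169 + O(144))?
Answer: -63811860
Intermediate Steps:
O(b) = -60 (O(b) = 0 - 60 = -60)
(-41955 - 15585)*(1169 + O(144)) = (-41955 - 15585)*(1169 - 60) = -57540*1109 = -63811860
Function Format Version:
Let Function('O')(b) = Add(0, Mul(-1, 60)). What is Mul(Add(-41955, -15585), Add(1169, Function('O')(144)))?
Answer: -63811860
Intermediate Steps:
Function('O')(b) = -60 (Function('O')(b) = Add(0, -60) = -60)
Mul(Add(-41955, -15585), Add(1169, Function('O')(144))) = Mul(Add(-41955, -15585), Add(1169, -60)) = Mul(-57540, 1109) = -63811860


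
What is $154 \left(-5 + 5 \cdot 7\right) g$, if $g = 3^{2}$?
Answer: $41580$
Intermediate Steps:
$g = 9$
$154 \left(-5 + 5 \cdot 7\right) g = 154 \left(-5 + 5 \cdot 7\right) 9 = 154 \left(-5 + 35\right) 9 = 154 \cdot 30 \cdot 9 = 4620 \cdot 9 = 41580$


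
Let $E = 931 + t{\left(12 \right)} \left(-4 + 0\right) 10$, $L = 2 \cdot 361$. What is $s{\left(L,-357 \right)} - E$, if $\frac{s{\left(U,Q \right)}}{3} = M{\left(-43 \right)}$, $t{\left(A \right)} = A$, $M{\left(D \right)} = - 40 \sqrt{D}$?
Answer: $-451 - 120 i \sqrt{43} \approx -451.0 - 786.89 i$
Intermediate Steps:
$L = 722$
$s{\left(U,Q \right)} = - 120 i \sqrt{43}$ ($s{\left(U,Q \right)} = 3 \left(- 40 \sqrt{-43}\right) = 3 \left(- 40 i \sqrt{43}\right) = - 120 i \sqrt{43}$)
$E = 451$ ($E = 931 + 12 \left(-4 + 0\right) 10 = 931 + 12 \left(\left(-4\right) 10\right) = 931 + 12 \left(-40\right) = 931 - 480 = 451$)
$s{\left(L,-357 \right)} - E = - 120 i \sqrt{43} - 451 = -451 - 120 i \sqrt{43}$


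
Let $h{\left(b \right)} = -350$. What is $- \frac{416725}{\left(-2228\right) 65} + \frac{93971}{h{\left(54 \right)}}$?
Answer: $- \frac{1346302647}{5068700} \approx -265.61$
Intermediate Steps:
$- \frac{416725}{\left(-2228\right) 65} + \frac{93971}{h{\left(54 \right)}} = - \frac{416725}{\left(-2228\right) 65} + \frac{93971}{-350} = - \frac{416725}{-144820} + 93971 \left(- \frac{1}{350}\right) = \left(-416725\right) \left(- \frac{1}{144820}\right) - \frac{93971}{350} = \frac{83345}{28964} - \frac{93971}{350} = - \frac{1346302647}{5068700}$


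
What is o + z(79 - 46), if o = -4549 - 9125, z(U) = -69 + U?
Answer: -13710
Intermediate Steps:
o = -13674
o + z(79 - 46) = -13674 + (-69 + (79 - 46)) = -13674 + (-69 + 33) = -13674 - 36 = -13710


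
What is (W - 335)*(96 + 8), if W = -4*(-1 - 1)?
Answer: -34008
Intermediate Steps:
W = 8 (W = -4*(-2) = 8)
(W - 335)*(96 + 8) = (8 - 335)*(96 + 8) = -327*104 = -34008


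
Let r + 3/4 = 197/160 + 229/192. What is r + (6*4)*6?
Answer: 139847/960 ≈ 145.67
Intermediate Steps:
r = 1607/960 (r = -¾ + (197/160 + 229/192) = -¾ + 2327/960 = 1607/960 ≈ 1.6740)
r + (6*4)*6 = 1607/960 + (6*4)*6 = 1607/960 + 24*6 = 1607/960 + 144 = 139847/960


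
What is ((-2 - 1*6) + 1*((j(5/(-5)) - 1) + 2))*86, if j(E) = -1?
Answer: -688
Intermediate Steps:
((-2 - 1*6) + 1*((j(5/(-5)) - 1) + 2))*86 = ((-2 - 1*6) + 1*((-1 - 1) + 2))*86 = ((-2 - 6) + 1*(-2 + 2))*86 = (-8 + 1*0)*86 = (-8 + 0)*86 = -8*86 = -688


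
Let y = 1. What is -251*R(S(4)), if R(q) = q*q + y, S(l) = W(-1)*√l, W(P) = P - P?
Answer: -251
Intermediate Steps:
W(P) = 0
S(l) = 0 (S(l) = 0*√l = 0)
R(q) = 1 + q² (R(q) = q*q + 1 = q² + 1 = 1 + q²)
-251*R(S(4)) = -251*(1 + 0²) = -251*(1 + 0) = -251*1 = -251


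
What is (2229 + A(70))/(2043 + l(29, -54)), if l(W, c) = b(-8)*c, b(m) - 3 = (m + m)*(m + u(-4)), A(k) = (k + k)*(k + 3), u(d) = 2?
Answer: -12449/3303 ≈ -3.7690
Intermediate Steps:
A(k) = 2*k*(3 + k) (A(k) = (2*k)*(3 + k) = 2*k*(3 + k))
b(m) = 3 + 2*m*(2 + m) (b(m) = 3 + (m + m)*(m + 2) = 3 + (2*m)*(2 + m) = 3 + 2*m*(2 + m))
l(W, c) = 99*c (l(W, c) = (3 + 2*(-8)**2 + 4*(-8))*c = (3 + 2*64 - 32)*c = (3 + 128 - 32)*c = 99*c)
(2229 + A(70))/(2043 + l(29, -54)) = (2229 + 2*70*(3 + 70))/(2043 + 99*(-54)) = (2229 + 2*70*73)/(2043 - 5346) = (2229 + 10220)/(-3303) = 12449*(-1/3303) = -12449/3303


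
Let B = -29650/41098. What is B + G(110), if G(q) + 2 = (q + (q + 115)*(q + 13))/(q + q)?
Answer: 111730181/904156 ≈ 123.57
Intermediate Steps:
G(q) = -2 + (q + (13 + q)*(115 + q))/(2*q) (G(q) = -2 + (q + (q + 115)*(q + 13))/(q + q) = -2 + (q + (115 + q)*(13 + q))/((2*q)) = -2 + (q + (13 + q)*(115 + q))*(1/(2*q)) = -2 + (q + (13 + q)*(115 + q))/(2*q))
B = -14825/20549 (B = -29650*1/41098 = -14825/20549 ≈ -0.72145)
B + G(110) = -14825/20549 + (½)*(1495 + 110*(125 + 110))/110 = -14825/20549 + (½)*(1/110)*(1495 + 110*235) = -14825/20549 + (½)*(1/110)*(1495 + 25850) = -14825/20549 + (½)*(1/110)*27345 = -14825/20549 + 5469/44 = 111730181/904156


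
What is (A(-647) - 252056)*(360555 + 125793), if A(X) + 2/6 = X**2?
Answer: 81002556328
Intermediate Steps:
A(X) = -1/3 + X**2
(A(-647) - 252056)*(360555 + 125793) = ((-1/3 + (-647)**2) - 252056)*(360555 + 125793) = ((-1/3 + 418609) - 252056)*486348 = (1255826/3 - 252056)*486348 = (499658/3)*486348 = 81002556328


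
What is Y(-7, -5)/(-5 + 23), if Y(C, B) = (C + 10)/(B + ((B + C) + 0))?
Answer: -1/102 ≈ -0.0098039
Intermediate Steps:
Y(C, B) = (10 + C)/(C + 2*B) (Y(C, B) = (10 + C)/(B + (B + C)) = (10 + C)/(C + 2*B))
Y(-7, -5)/(-5 + 23) = ((10 - 7)/(-7 + 2*(-5)))/(-5 + 23) = (3/(-7 - 10))/18 = (3/(-17))/18 = (-1/17*3)/18 = (1/18)*(-3/17) = -1/102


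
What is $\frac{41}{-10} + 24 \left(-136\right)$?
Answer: $- \frac{32681}{10} \approx -3268.1$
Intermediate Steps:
$\frac{41}{-10} + 24 \left(-136\right) = 41 \left(- \frac{1}{10}\right) - 3264 = - \frac{41}{10} - 3264 = - \frac{32681}{10}$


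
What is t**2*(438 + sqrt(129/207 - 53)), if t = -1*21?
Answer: 193158 + 147*I*sqrt(249366)/23 ≈ 1.9316e+5 + 3191.6*I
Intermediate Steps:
t = -21
t**2*(438 + sqrt(129/207 - 53)) = (-21)**2*(438 + sqrt(129/207 - 53)) = 441*(438 + sqrt(129*(1/207) - 53)) = 441*(438 + sqrt(43/69 - 53)) = 441*(438 + sqrt(-3614/69)) = 441*(438 + I*sqrt(249366)/69) = 193158 + 147*I*sqrt(249366)/23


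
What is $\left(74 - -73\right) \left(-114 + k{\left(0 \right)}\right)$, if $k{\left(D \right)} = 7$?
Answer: $-15729$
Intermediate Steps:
$\left(74 - -73\right) \left(-114 + k{\left(0 \right)}\right) = \left(74 - -73\right) \left(-114 + 7\right) = \left(74 + 73\right) \left(-107\right) = 147 \left(-107\right) = -15729$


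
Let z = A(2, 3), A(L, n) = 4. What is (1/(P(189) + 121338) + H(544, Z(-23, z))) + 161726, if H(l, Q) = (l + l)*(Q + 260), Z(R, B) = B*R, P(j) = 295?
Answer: 41903784831/121633 ≈ 3.4451e+5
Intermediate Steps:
z = 4
H(l, Q) = 2*l*(260 + Q) (H(l, Q) = (2*l)*(260 + Q) = 2*l*(260 + Q))
(1/(P(189) + 121338) + H(544, Z(-23, z))) + 161726 = (1/(295 + 121338) + 2*544*(260 + 4*(-23))) + 161726 = (1/121633 + 2*544*(260 - 92)) + 161726 = (1/121633 + 2*544*168) + 161726 = (1/121633 + 182784) + 161726 = 22232566273/121633 + 161726 = 41903784831/121633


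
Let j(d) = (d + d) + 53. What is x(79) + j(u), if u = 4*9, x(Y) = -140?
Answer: -15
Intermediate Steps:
u = 36
j(d) = 53 + 2*d (j(d) = 2*d + 53 = 53 + 2*d)
x(79) + j(u) = -140 + (53 + 2*36) = -140 + (53 + 72) = -140 + 125 = -15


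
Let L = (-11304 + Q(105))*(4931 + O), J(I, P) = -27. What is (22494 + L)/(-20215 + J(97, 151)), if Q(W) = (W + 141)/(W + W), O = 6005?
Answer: 2162741687/354235 ≈ 6105.4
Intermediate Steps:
Q(W) = (141 + W)/(2*W) (Q(W) = (141 + W)/((2*W)) = (141 + W)*(1/(2*W)) = (141 + W)/(2*W))
L = -4326270664/35 (L = (-11304 + (1/2)*(141 + 105)/105)*(4931 + 6005) = (-11304 + (1/2)*(1/105)*246)*10936 = (-11304 + 41/35)*10936 = -395599/35*10936 = -4326270664/35 ≈ -1.2361e+8)
(22494 + L)/(-20215 + J(97, 151)) = (22494 - 4326270664/35)/(-20215 - 27) = -4325483374/35/(-20242) = -4325483374/35*(-1/20242) = 2162741687/354235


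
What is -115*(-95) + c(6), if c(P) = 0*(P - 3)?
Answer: 10925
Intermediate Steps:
c(P) = 0 (c(P) = 0*(-3 + P) = 0)
-115*(-95) + c(6) = -115*(-95) + 0 = 10925 + 0 = 10925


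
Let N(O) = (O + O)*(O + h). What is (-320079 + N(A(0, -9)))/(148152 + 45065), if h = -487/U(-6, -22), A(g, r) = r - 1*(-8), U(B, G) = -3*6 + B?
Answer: -3841411/2318604 ≈ -1.6568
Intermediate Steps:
U(B, G) = -18 + B
A(g, r) = 8 + r (A(g, r) = r + 8 = 8 + r)
h = 487/24 (h = -487/(-18 - 6) = -487/(-24) = -487*(-1/24) = 487/24 ≈ 20.292)
N(O) = 2*O*(487/24 + O) (N(O) = (O + O)*(O + 487/24) = (2*O)*(487/24 + O) = 2*O*(487/24 + O))
(-320079 + N(A(0, -9)))/(148152 + 45065) = (-320079 + (8 - 9)*(487 + 24*(8 - 9))/12)/(148152 + 45065) = (-320079 + (1/12)*(-1)*(487 + 24*(-1)))/193217 = (-320079 + (1/12)*(-1)*(487 - 24))*(1/193217) = (-320079 + (1/12)*(-1)*463)*(1/193217) = (-320079 - 463/12)*(1/193217) = -3841411/12*1/193217 = -3841411/2318604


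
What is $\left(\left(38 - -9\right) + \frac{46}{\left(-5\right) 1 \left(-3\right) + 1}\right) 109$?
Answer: $\frac{43491}{8} \approx 5436.4$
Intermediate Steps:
$\left(\left(38 - -9\right) + \frac{46}{\left(-5\right) 1 \left(-3\right) + 1}\right) 109 = \left(\left(38 + 9\right) + \frac{46}{\left(-5\right) \left(-3\right) + 1}\right) 109 = \left(47 + \frac{46}{15 + 1}\right) 109 = \left(47 + \frac{46}{16}\right) 109 = \left(47 + 46 \cdot \frac{1}{16}\right) 109 = \left(47 + \frac{23}{8}\right) 109 = \frac{399}{8} \cdot 109 = \frac{43491}{8}$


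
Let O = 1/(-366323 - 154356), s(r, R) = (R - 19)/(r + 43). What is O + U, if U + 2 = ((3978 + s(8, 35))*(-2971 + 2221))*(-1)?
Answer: 26410643553397/8851543 ≈ 2.9837e+6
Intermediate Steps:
s(r, R) = (-19 + R)/(43 + r)
O = -1/520679 (O = 1/(-520679) = -1/520679 ≈ -1.9206e-6)
U = 50723466/17 (U = -2 + ((3978 + (-19 + 35)/(43 + 8))*(-2971 + 2221))*(-1) = -2 + ((3978 + 16/51)*(-750))*(-1) = -2 + ((202894/51)*(-750))*(-1) = -2 - 50723500/17*(-1) = -2 + 50723500/17 = 50723466/17 ≈ 2.9837e+6)
O + U = -1/520679 + 50723466/17 = 26410643553397/8851543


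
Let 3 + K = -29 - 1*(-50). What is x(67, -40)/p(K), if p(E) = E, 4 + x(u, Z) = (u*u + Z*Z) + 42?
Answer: 6127/18 ≈ 340.39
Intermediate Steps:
x(u, Z) = 38 + Z² + u² (x(u, Z) = -4 + ((u*u + Z*Z) + 42) = -4 + ((u² + Z²) + 42) = -4 + ((Z² + u²) + 42) = -4 + (42 + Z² + u²) = 38 + Z² + u²)
K = 18 (K = -3 + (-29 - 1*(-50)) = -3 + (-29 + 50) = -3 + 21 = 18)
x(67, -40)/p(K) = (38 + (-40)² + 67²)/18 = (38 + 1600 + 4489)*(1/18) = 6127*(1/18) = 6127/18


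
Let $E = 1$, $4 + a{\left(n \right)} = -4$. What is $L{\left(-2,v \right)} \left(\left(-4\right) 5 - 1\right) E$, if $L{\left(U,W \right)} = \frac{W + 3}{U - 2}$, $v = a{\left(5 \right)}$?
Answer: $- \frac{105}{4} \approx -26.25$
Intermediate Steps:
$a{\left(n \right)} = -8$ ($a{\left(n \right)} = -4 - 4 = -8$)
$v = -8$
$L{\left(U,W \right)} = \frac{3 + W}{-2 + U}$
$L{\left(-2,v \right)} \left(\left(-4\right) 5 - 1\right) E = \frac{3 - 8}{-2 - 2} \left(\left(-4\right) 5 - 1\right) 1 = \frac{1}{-4} \left(-5\right) \left(-20 - 1\right) 1 = \left(- \frac{1}{4}\right) \left(-5\right) \left(-21\right) 1 = \frac{5}{4} \left(-21\right) 1 = \left(- \frac{105}{4}\right) 1 = - \frac{105}{4}$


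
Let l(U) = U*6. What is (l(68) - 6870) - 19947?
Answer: -26409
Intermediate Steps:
l(U) = 6*U
(l(68) - 6870) - 19947 = (6*68 - 6870) - 19947 = (408 - 6870) - 19947 = -6462 - 19947 = -26409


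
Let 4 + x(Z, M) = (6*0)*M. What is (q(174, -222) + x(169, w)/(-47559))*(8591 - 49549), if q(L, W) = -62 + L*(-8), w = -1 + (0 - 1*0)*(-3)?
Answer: 2832277729156/47559 ≈ 5.9553e+7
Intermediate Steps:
w = -1 (w = -1 + (0 + 0)*(-3) = -1 + 0*(-3) = -1 + 0 = -1)
q(L, W) = -62 - 8*L
x(Z, M) = -4 (x(Z, M) = -4 + (6*0)*M = -4 + 0*M = -4 + 0 = -4)
(q(174, -222) + x(169, w)/(-47559))*(8591 - 49549) = ((-62 - 8*174) - 4/(-47559))*(8591 - 49549) = ((-62 - 1392) - 4*(-1/47559))*(-40958) = (-1454 + 4/47559)*(-40958) = -69150782/47559*(-40958) = 2832277729156/47559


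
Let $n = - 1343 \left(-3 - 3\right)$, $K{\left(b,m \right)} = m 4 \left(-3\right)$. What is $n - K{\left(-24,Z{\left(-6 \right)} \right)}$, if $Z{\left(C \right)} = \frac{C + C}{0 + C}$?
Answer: $8082$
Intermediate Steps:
$Z{\left(C \right)} = 2$ ($Z{\left(C \right)} = \frac{2 C}{C} = 2$)
$K{\left(b,m \right)} = - 12 m$ ($K{\left(b,m \right)} = 4 m \left(-3\right) = - 12 m$)
$n = 8058$ ($n = - 1343 \left(-3 - 3\right) = \left(-1343\right) \left(-6\right) = 8058$)
$n - K{\left(-24,Z{\left(-6 \right)} \right)} = 8058 - \left(-12\right) 2 = 8058 - -24 = 8058 + 24 = 8082$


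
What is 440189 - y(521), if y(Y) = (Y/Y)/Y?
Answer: 229338468/521 ≈ 4.4019e+5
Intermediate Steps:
y(Y) = 1/Y
440189 - y(521) = 440189 - 1/521 = 229338468/521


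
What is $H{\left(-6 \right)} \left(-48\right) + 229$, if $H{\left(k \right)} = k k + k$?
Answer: $-1211$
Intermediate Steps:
$H{\left(k \right)} = k + k^{2}$ ($H{\left(k \right)} = k^{2} + k = k + k^{2}$)
$H{\left(-6 \right)} \left(-48\right) + 229 = - 6 \left(1 - 6\right) \left(-48\right) + 229 = \left(-6\right) \left(-5\right) \left(-48\right) + 229 = 30 \left(-48\right) + 229 = -1440 + 229 = -1211$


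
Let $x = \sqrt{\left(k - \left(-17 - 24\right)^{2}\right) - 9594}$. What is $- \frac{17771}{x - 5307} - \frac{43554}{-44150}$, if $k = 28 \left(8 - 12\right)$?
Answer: $\frac{2695489461447}{621977164700} + \frac{17771 i \sqrt{11387}}{28175636} \approx 4.3337 + 0.067304 i$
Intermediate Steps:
$k = -112$ ($k = 28 \left(-4\right) = -112$)
$x = i \sqrt{11387}$ ($x = \sqrt{\left(-112 - \left(-17 - 24\right)^{2}\right) - 9594} = \sqrt{\left(-112 - \left(-41\right)^{2}\right) - 9594} = \sqrt{\left(-112 - 1681\right) - 9594} = \sqrt{-1793 - 9594} = \sqrt{-11387} = i \sqrt{11387} \approx 106.71 i$)
$- \frac{17771}{x - 5307} - \frac{43554}{-44150} = - \frac{17771}{i \sqrt{11387} - 5307} - \frac{43554}{-44150} = - \frac{17771}{-5307 + i \sqrt{11387}} - - \frac{21777}{22075} = - \frac{17771}{-5307 + i \sqrt{11387}} + \frac{21777}{22075} = \frac{21777}{22075} - \frac{17771}{-5307 + i \sqrt{11387}}$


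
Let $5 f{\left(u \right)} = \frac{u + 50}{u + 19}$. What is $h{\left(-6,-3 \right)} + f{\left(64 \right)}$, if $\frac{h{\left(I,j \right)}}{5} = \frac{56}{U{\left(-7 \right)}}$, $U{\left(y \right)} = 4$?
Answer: $\frac{29164}{415} \approx 70.275$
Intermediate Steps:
$f{\left(u \right)} = \frac{50 + u}{5 \left(19 + u\right)}$ ($f{\left(u \right)} = \frac{\left(u + 50\right) \frac{1}{u + 19}}{5} = \frac{\left(50 + u\right) \frac{1}{19 + u}}{5} = \frac{\frac{1}{19 + u} \left(50 + u\right)}{5} = \frac{50 + u}{5 \left(19 + u\right)}$)
$h{\left(I,j \right)} = 70$ ($h{\left(I,j \right)} = 5 \cdot \frac{56}{4} = 5 \cdot 56 \cdot \frac{1}{4} = 5 \cdot 14 = 70$)
$h{\left(-6,-3 \right)} + f{\left(64 \right)} = 70 + \frac{50 + 64}{5 \left(19 + 64\right)} = 70 + \frac{1}{5} \cdot \frac{1}{83} \cdot 114 = 70 + \frac{114}{415} = \frac{29164}{415}$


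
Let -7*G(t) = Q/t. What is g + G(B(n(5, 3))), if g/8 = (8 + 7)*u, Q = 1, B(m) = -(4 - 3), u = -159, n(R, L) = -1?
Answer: -133559/7 ≈ -19080.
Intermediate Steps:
B(m) = -1 (B(m) = -1*1 = -1)
G(t) = -1/(7*t)
g = -19080 (g = 8*((8 + 7)*(-159)) = 8*(15*(-159)) = 8*(-2385) = -19080)
g + G(B(n(5, 3))) = -19080 - ⅐/(-1) = -19080 - ⅐*(-1) = -19080 + ⅐ = -133559/7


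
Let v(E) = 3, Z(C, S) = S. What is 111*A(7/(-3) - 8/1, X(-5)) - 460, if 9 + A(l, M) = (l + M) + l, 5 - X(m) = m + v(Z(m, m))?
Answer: -2976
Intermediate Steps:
X(m) = 2 - m (X(m) = 5 - (m + 3) = 5 - (3 + m) = 5 + (-3 - m) = 2 - m)
A(l, M) = -9 + M + 2*l (A(l, M) = -9 + ((l + M) + l) = -9 + ((M + l) + l) = -9 + (M + 2*l) = -9 + M + 2*l)
111*A(7/(-3) - 8/1, X(-5)) - 460 = 111*(-9 + (2 - 1*(-5)) + 2*(7/(-3) - 8/1)) - 460 = 111*(-9 + (2 + 5) + 2*(7*(-⅓) - 8*1)) - 460 = 111*(-9 + 7 + 2*(-7/3 - 8)) - 460 = 111*(-9 + 7 + 2*(-31/3)) - 460 = 111*(-9 + 7 - 62/3) - 460 = 111*(-68/3) - 460 = -2516 - 460 = -2976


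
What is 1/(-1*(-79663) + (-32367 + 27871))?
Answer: 1/75167 ≈ 1.3304e-5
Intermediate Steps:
1/(-1*(-79663) + (-32367 + 27871)) = 1/(79663 - 4496) = 1/75167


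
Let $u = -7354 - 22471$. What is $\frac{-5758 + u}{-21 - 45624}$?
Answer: $\frac{11861}{15215} \approx 0.77956$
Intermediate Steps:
$u = -29825$ ($u = -7354 - 22471 = -29825$)
$\frac{-5758 + u}{-21 - 45624} = \frac{-5758 - 29825}{-21 - 45624} = - \frac{35583}{-45645} = \left(-35583\right) \left(- \frac{1}{45645}\right) = \frac{11861}{15215}$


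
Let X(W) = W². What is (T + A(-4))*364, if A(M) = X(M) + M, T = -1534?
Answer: -554008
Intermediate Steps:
A(M) = M + M² (A(M) = M² + M = M + M²)
(T + A(-4))*364 = (-1534 - 4*(1 - 4))*364 = (-1534 - 4*(-3))*364 = (-1534 + 12)*364 = -1522*364 = -554008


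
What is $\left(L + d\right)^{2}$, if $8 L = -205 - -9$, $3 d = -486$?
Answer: $\frac{139129}{4} \approx 34782.0$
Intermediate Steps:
$d = -162$ ($d = \frac{1}{3} \left(-486\right) = -162$)
$L = - \frac{49}{2}$ ($L = \frac{-205 - -9}{8} = \frac{-205 + 9}{8} = \frac{1}{8} \left(-196\right) = - \frac{49}{2} \approx -24.5$)
$\left(L + d\right)^{2} = \left(- \frac{49}{2} - 162\right)^{2} = \left(- \frac{373}{2}\right)^{2} = \frac{139129}{4}$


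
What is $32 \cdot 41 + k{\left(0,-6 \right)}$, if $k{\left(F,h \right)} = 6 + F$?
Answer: $1318$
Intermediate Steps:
$32 \cdot 41 + k{\left(0,-6 \right)} = 32 \cdot 41 + \left(6 + 0\right) = 1312 + 6 = 1318$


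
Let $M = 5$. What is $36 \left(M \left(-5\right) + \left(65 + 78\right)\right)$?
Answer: $4248$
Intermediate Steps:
$36 \left(M \left(-5\right) + \left(65 + 78\right)\right) = 36 \left(5 \left(-5\right) + \left(65 + 78\right)\right) = 36 \left(-25 + 143\right) = 36 \cdot 118 = 4248$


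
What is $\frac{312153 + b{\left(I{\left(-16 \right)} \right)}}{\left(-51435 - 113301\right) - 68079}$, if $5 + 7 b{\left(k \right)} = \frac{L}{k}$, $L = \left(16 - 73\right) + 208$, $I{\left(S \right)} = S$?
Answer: $- \frac{332961}{248336} \approx -1.3408$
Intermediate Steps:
$L = 151$ ($L = -57 + 208 = 151$)
$b{\left(k \right)} = - \frac{5}{7} + \frac{151}{7 k}$ ($b{\left(k \right)} = - \frac{5}{7} + \frac{151 \frac{1}{k}}{7} = - \frac{5}{7} + \frac{151}{7 k}$)
$\frac{312153 + b{\left(I{\left(-16 \right)} \right)}}{\left(-51435 - 113301\right) - 68079} = \frac{312153 + \frac{151 - -80}{7 \left(-16\right)}}{\left(-51435 - 113301\right) - 68079} = \frac{312153 + \frac{1}{7} \left(- \frac{1}{16}\right) \left(151 + 80\right)}{\left(-51435 - 113301\right) - 68079} = \frac{312153 + \frac{1}{7} \left(- \frac{1}{16}\right) 231}{-164736 - 68079} = \frac{312153 - \frac{33}{16}}{-232815} = \frac{4994415}{16} \left(- \frac{1}{232815}\right) = - \frac{332961}{248336}$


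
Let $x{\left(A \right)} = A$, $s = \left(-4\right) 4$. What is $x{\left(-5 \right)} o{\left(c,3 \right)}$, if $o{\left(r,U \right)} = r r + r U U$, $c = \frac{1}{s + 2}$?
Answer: $\frac{625}{196} \approx 3.1888$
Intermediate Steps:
$s = -16$
$c = - \frac{1}{14}$ ($c = \frac{1}{-16 + 2} = \frac{1}{-14} = - \frac{1}{14} \approx -0.071429$)
$o{\left(r,U \right)} = r^{2} + r U^{2}$ ($o{\left(r,U \right)} = r^{2} + U r U = r^{2} + r U^{2}$)
$x{\left(-5 \right)} o{\left(c,3 \right)} = - 5 \left(- \frac{- \frac{1}{14} + 3^{2}}{14}\right) = - 5 \left(- \frac{- \frac{1}{14} + 9}{14}\right) = - 5 \left(\left(- \frac{1}{14}\right) \frac{125}{14}\right) = \left(-5\right) \left(- \frac{125}{196}\right) = \frac{625}{196}$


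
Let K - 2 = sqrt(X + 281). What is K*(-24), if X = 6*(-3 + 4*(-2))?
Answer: -48 - 24*sqrt(215) ≈ -399.91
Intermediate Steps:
X = -66 (X = 6*(-3 - 8) = 6*(-11) = -66)
K = 2 + sqrt(215) (K = 2 + sqrt(-66 + 281) = 2 + sqrt(215) ≈ 16.663)
K*(-24) = (2 + sqrt(215))*(-24) = -48 - 24*sqrt(215)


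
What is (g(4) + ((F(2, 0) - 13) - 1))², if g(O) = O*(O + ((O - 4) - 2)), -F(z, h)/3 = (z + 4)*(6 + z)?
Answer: 22500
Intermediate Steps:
F(z, h) = -3*(4 + z)*(6 + z) (F(z, h) = -3*(z + 4)*(6 + z) = -3*(4 + z)*(6 + z))
g(O) = O*(-6 + 2*O) (g(O) = O*(O + ((-4 + O) - 2)) = O*(O + (-6 + O)) = O*(-6 + 2*O))
(g(4) + ((F(2, 0) - 13) - 1))² = (2*4*(-3 + 4) + (((-72 - 30*2 - 3*2²) - 13) - 1))² = (2*4*1 + (((-72 - 60 - 3*4) - 13) - 1))² = (8 + (((-72 - 60 - 12) - 13) - 1))² = (8 + ((-144 - 13) - 1))² = (8 + (-157 - 1))² = (8 - 158)² = (-150)² = 22500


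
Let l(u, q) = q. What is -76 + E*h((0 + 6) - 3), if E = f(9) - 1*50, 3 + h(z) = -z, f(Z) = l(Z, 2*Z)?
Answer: 116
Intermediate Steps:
f(Z) = 2*Z
h(z) = -3 - z
E = -32 (E = 2*9 - 1*50 = 18 - 50 = -32)
-76 + E*h((0 + 6) - 3) = -76 - 32*(-3 - ((0 + 6) - 3)) = -76 - 32*(-3 - (6 - 3)) = -76 - 32*(-3 - 1*3) = -76 - 32*(-3 - 3) = -76 - 32*(-6) = -76 + 192 = 116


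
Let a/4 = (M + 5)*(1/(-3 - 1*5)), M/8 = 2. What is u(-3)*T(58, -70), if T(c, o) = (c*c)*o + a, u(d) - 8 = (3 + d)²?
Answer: -1883924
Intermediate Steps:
M = 16 (M = 8*2 = 16)
u(d) = 8 + (3 + d)²
a = -21/2 (a = 4*((16 + 5)*(1/(-3 - 1*5))) = 4*(21*(1/(-3 - 5))) = 4*(21*(1/(-8))) = 4*(21*(1*(-⅛))) = 4*(21*(-⅛)) = 4*(-21/8) = -21/2 ≈ -10.500)
T(c, o) = -21/2 + o*c² (T(c, o) = (c*c)*o - 21/2 = c²*o - 21/2 = o*c² - 21/2 = -21/2 + o*c²)
u(-3)*T(58, -70) = (8 + (3 - 3)²)*(-21/2 - 70*58²) = (8 + 0²)*(-21/2 - 70*3364) = (8 + 0)*(-21/2 - 235480) = 8*(-470981/2) = -1883924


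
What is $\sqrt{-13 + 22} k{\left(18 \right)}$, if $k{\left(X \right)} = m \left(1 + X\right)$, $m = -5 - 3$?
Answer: $-456$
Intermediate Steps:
$m = -8$ ($m = -5 - 3 = -8$)
$k{\left(X \right)} = -8 - 8 X$ ($k{\left(X \right)} = - 8 \left(1 + X\right) = -8 - 8 X$)
$\sqrt{-13 + 22} k{\left(18 \right)} = \sqrt{-13 + 22} \left(-8 - 144\right) = \sqrt{9} \left(-8 - 144\right) = 3 \left(-152\right) = -456$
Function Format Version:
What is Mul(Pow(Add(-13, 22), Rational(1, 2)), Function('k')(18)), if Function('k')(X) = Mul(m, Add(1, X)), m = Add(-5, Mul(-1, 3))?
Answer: -456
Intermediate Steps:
m = -8 (m = Add(-5, -3) = -8)
Function('k')(X) = Add(-8, Mul(-8, X)) (Function('k')(X) = Mul(-8, Add(1, X)) = Add(-8, Mul(-8, X)))
Mul(Pow(Add(-13, 22), Rational(1, 2)), Function('k')(18)) = Mul(Pow(Add(-13, 22), Rational(1, 2)), Add(-8, Mul(-8, 18))) = Mul(Pow(9, Rational(1, 2)), Add(-8, -144)) = Mul(3, -152) = -456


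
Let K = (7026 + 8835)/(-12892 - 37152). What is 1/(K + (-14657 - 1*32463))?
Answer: -50044/2358089141 ≈ -2.1222e-5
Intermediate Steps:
K = -15861/50044 (K = 15861/(-50044) = 15861*(-1/50044) = -15861/50044 ≈ -0.31694)
1/(K + (-14657 - 1*32463)) = 1/(-15861/50044 + (-14657 - 1*32463)) = 1/(-15861/50044 + (-14657 - 32463)) = 1/(-15861/50044 - 47120) = 1/(-2358089141/50044) = -50044/2358089141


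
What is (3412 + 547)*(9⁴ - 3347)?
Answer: 12724226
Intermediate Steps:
(3412 + 547)*(9⁴ - 3347) = 3959*(6561 - 3347) = 3959*3214 = 12724226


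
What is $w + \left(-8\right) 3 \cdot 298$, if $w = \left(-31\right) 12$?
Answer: $-7524$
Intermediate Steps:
$w = -372$
$w + \left(-8\right) 3 \cdot 298 = -372 + \left(-8\right) 3 \cdot 298 = -372 - 7152 = -7524$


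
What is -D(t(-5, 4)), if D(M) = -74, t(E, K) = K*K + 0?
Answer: 74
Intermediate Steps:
t(E, K) = K² (t(E, K) = K² + 0 = K²)
-D(t(-5, 4)) = -1*(-74) = 74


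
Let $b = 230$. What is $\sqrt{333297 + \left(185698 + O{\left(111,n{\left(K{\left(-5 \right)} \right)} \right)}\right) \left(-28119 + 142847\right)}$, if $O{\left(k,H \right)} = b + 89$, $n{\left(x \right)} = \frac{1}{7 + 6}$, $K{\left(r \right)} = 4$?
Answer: $\sqrt{21341691673} \approx 1.4609 \cdot 10^{5}$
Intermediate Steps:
$n{\left(x \right)} = \frac{1}{13}$
$O{\left(k,H \right)} = 319$ ($O{\left(k,H \right)} = 230 + 89 = 319$)
$\sqrt{333297 + \left(185698 + O{\left(111,n{\left(K{\left(-5 \right)} \right)} \right)}\right) \left(-28119 + 142847\right)} = \sqrt{333297 + \left(185698 + 319\right) \left(-28119 + 142847\right)} = \sqrt{333297 + 186017 \cdot 114728} = \sqrt{333297 + 21341358376} = \sqrt{21341691673}$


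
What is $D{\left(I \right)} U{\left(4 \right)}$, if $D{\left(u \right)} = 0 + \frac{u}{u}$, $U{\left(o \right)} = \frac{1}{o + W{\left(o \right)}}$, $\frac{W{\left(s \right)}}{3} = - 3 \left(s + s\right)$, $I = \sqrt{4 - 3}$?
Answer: $- \frac{1}{68} \approx -0.014706$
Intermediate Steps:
$I = 1$ ($I = \sqrt{1} = 1$)
$W{\left(s \right)} = - 18 s$ ($W{\left(s \right)} = 3 \left(- 3 \left(s + s\right)\right) = 3 \left(- 3 \cdot 2 s\right) = 3 \left(- 6 s\right) = - 18 s$)
$U{\left(o \right)} = - \frac{1}{17 o}$ ($U{\left(o \right)} = \frac{1}{o - 18 o} = \frac{1}{\left(-17\right) o} = - \frac{1}{17 o}$)
$D{\left(u \right)} = 1$ ($D{\left(u \right)} = 0 + 1 = 1$)
$D{\left(I \right)} U{\left(4 \right)} = 1 \left(- \frac{1}{17 \cdot 4}\right) = 1 \left(\left(- \frac{1}{17}\right) \frac{1}{4}\right) = 1 \left(- \frac{1}{68}\right) = - \frac{1}{68}$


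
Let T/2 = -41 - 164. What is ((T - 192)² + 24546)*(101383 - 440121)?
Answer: -131074669100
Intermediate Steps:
T = -410 (T = 2*(-41 - 164) = 2*(-205) = -410)
((T - 192)² + 24546)*(101383 - 440121) = ((-410 - 192)² + 24546)*(101383 - 440121) = ((-602)² + 24546)*(-338738) = (362404 + 24546)*(-338738) = 386950*(-338738) = -131074669100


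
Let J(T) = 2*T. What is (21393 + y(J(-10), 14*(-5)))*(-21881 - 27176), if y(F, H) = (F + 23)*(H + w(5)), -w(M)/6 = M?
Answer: -1034759301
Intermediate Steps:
w(M) = -6*M
y(F, H) = (-30 + H)*(23 + F) (y(F, H) = (F + 23)*(H - 6*5) = (23 + F)*(H - 30) = (23 + F)*(-30 + H) = (-30 + H)*(23 + F))
(21393 + y(J(-10), 14*(-5)))*(-21881 - 27176) = (21393 + (-690 - 60*(-10) + 23*(14*(-5)) + (2*(-10))*(14*(-5))))*(-21881 - 27176) = (21393 + (-690 - 30*(-20) + 23*(-70) - 20*(-70)))*(-49057) = (21393 + (-690 + 600 - 1610 + 1400))*(-49057) = (21393 - 300)*(-49057) = 21093*(-49057) = -1034759301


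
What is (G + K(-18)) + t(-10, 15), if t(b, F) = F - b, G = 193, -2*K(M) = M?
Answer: 227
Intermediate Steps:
K(M) = -M/2
(G + K(-18)) + t(-10, 15) = (193 - ½*(-18)) + (15 - 1*(-10)) = (193 + 9) + (15 + 10) = 202 + 25 = 227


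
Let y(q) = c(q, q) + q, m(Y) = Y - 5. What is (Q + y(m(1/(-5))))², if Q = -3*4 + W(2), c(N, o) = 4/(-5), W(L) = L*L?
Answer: 196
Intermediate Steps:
m(Y) = -5 + Y
W(L) = L²
c(N, o) = -⅘ (c(N, o) = 4*(-⅕) = -⅘)
y(q) = -⅘ + q
Q = -8 (Q = -3*4 + 2² = -12 + 4 = -8)
(Q + y(m(1/(-5))))² = (-8 + (-⅘ + (-5 + 1/(-5))))² = (-8 + (-⅘ + (-5 - ⅕)))² = (-8 + (-⅘ - 26/5))² = (-8 - 6)² = (-14)² = 196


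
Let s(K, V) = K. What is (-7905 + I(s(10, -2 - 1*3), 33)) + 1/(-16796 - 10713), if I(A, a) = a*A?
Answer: -208380676/27509 ≈ -7575.0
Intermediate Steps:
I(A, a) = A*a
(-7905 + I(s(10, -2 - 1*3), 33)) + 1/(-16796 - 10713) = (-7905 + 10*33) + 1/(-16796 - 10713) = (-7905 + 330) + 1/(-27509) = -7575 - 1/27509 = -208380676/27509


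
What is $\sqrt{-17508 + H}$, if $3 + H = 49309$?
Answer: $\sqrt{31798} \approx 178.32$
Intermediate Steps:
$H = 49306$ ($H = -3 + 49309 = 49306$)
$\sqrt{-17508 + H} = \sqrt{-17508 + 49306} = \sqrt{31798}$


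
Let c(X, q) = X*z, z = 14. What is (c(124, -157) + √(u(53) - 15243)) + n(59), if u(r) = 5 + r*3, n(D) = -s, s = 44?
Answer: 1692 + I*√15079 ≈ 1692.0 + 122.8*I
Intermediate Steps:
n(D) = -44 (n(D) = -1*44 = -44)
u(r) = 5 + 3*r
c(X, q) = 14*X (c(X, q) = X*14 = 14*X)
(c(124, -157) + √(u(53) - 15243)) + n(59) = (14*124 + √((5 + 3*53) - 15243)) - 44 = (1736 + √((5 + 159) - 15243)) - 44 = (1736 + √(164 - 15243)) - 44 = (1736 + √(-15079)) - 44 = (1736 + I*√15079) - 44 = 1692 + I*√15079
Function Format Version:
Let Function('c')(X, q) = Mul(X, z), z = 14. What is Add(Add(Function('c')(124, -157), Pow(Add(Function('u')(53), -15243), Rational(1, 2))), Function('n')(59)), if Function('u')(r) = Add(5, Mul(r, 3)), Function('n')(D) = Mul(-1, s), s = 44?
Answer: Add(1692, Mul(I, Pow(15079, Rational(1, 2)))) ≈ Add(1692.0, Mul(122.80, I))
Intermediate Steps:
Function('n')(D) = -44 (Function('n')(D) = Mul(-1, 44) = -44)
Function('u')(r) = Add(5, Mul(3, r))
Function('c')(X, q) = Mul(14, X) (Function('c')(X, q) = Mul(X, 14) = Mul(14, X))
Add(Add(Function('c')(124, -157), Pow(Add(Function('u')(53), -15243), Rational(1, 2))), Function('n')(59)) = Add(Add(Mul(14, 124), Pow(Add(Add(5, Mul(3, 53)), -15243), Rational(1, 2))), -44) = Add(Add(1736, Pow(Add(Add(5, 159), -15243), Rational(1, 2))), -44) = Add(Add(1736, Pow(Add(164, -15243), Rational(1, 2))), -44) = Add(Add(1736, Pow(-15079, Rational(1, 2))), -44) = Add(Add(1736, Mul(I, Pow(15079, Rational(1, 2)))), -44) = Add(1692, Mul(I, Pow(15079, Rational(1, 2))))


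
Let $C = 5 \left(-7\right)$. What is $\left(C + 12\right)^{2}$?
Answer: $529$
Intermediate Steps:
$C = -35$
$\left(C + 12\right)^{2} = \left(-35 + 12\right)^{2} = \left(-23\right)^{2} = 529$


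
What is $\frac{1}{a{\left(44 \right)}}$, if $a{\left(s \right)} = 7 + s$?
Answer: $\frac{1}{51} \approx 0.019608$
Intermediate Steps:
$\frac{1}{a{\left(44 \right)}} = \frac{1}{7 + 44} = \frac{1}{51}$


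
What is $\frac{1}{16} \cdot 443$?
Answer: $\frac{443}{16} \approx 27.688$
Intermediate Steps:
$\frac{1}{16} \cdot 443 = \frac{443}{16}$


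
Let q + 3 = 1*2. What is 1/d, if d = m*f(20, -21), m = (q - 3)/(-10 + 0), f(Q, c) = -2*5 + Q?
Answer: 1/4 ≈ 0.25000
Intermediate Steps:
f(Q, c) = -10 + Q
q = -1 (q = -3 + 1*2 = -3 + 2 = -1)
m = 2/5 (m = (-1 - 3)/(-10 + 0) = -4/(-10) = -4*(-1/10) = 2/5 ≈ 0.40000)
d = 4 (d = 2*(-10 + 20)/5 = (2/5)*10 = 4)
1/d = 1/4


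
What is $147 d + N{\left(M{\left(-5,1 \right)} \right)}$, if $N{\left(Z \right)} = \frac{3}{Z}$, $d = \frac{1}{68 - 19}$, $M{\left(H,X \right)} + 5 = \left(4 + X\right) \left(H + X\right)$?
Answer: $\frac{72}{25} \approx 2.88$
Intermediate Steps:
$M{\left(H,X \right)} = -5 + \left(4 + X\right) \left(H + X\right)$
$d = \frac{1}{49} \approx 0.020408$
$147 d + N{\left(M{\left(-5,1 \right)} \right)} = 147 \cdot \frac{1}{49} + \frac{3}{-5 + 1^{2} + 4 \left(-5\right) + 4 \cdot 1 - 5} = 3 + \frac{3}{-5 + 1 - 20 + 4 - 5} = 3 + \frac{3}{-25} = 3 + 3 \left(- \frac{1}{25}\right) = 3 - \frac{3}{25} = \frac{72}{25}$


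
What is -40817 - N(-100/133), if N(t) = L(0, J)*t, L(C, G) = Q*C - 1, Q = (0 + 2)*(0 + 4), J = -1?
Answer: -5428761/133 ≈ -40818.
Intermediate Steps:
Q = 8 (Q = 2*4 = 8)
L(C, G) = -1 + 8*C (L(C, G) = 8*C - 1 = -1 + 8*C)
N(t) = -t (N(t) = (-1 + 8*0)*t = (-1 + 0)*t = -t)
-40817 - N(-100/133) = -40817 - (-1)*(-100/133) = -40817 - (-1)*(-100*1/133) = -40817 - (-1)*(-100)/133 = -40817 - 1*100/133 = -40817 - 100/133 = -5428761/133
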